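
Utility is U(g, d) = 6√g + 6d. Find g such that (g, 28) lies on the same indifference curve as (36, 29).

g = 49

U(36, 29) = 210.
Set U(g, 28) = 210 and solve.
With d = 28: 6√g = 210 − 6·28 = 42, so √g = 7 and g = 49.
Check: U(49, 28) = 210.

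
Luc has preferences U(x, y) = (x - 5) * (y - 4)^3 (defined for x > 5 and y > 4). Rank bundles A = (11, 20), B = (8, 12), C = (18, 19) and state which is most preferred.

Bundle C

Evaluate utility at each bundle:
U(A) = 24576.
U(B) = 1536.
U(C) = 43875.
Highest utility is C, so C ≻ A ≻ B.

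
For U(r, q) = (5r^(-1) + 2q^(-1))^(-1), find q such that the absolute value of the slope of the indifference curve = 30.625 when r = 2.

q = 7

For CES with ρ = -1, MRS = (5/2)·(q/r)^2.
Setting (5/2)·(q/2)^2 = 30.625 gives (q/2)^2 = 12.25, so q/2 = 3.5 and q = 7.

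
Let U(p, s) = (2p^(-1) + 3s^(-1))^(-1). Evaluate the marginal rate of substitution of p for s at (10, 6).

For CES with ρ = -1, MRS = (2/3)·(s/p)^2.
At (10, 6): MRS = 6/25.
That is, one extra unit of p is worth 6/25 units of s at the margin.

MRS = 6/25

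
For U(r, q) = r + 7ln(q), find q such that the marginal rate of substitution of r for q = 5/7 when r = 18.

MU_r = 1, MU_q = 7/q.
MRS = 1 ÷ (7/q).
MRS depends only on q: (1/7)·q = 5/7 ⇒ q = (5/7)/(1/7) = 5.

q = 5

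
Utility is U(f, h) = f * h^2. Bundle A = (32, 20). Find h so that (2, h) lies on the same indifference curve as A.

h = 80

U(32, 20) = 12800.
Set U(2, h) = 12800 and solve.
With f = 2: h^2 = 12800/2 = 6400; taking the square root, h = 80.
Check: U(2, 80) = 12800.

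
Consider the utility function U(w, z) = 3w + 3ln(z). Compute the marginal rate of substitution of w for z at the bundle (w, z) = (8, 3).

MU_w = 3, MU_z = 3/z.
MRS = 3 ÷ (3/z).
At (8, 3): MRS = 3.
That is, one extra unit of w is worth 3 units of z at the margin.

MRS = 3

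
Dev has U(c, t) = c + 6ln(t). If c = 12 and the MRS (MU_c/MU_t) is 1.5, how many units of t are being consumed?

t = 9

MU_c = 1, MU_t = 6/t.
MRS = 1 ÷ (6/t).
MRS depends only on t: (1/6)·t = 1.5 ⇒ t = 1.5/(1/6) = 9.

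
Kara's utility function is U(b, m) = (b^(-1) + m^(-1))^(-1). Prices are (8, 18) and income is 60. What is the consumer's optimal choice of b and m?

For CES with ρ = -1, MRS = (m/b)^2.
Tangency: set MRS = p_b/p_m = 8/18 = 4/9.
So (m/b)^2 = 4/9; taking the square root, m/b = 2/3, i.e. m = (2/3)·b.
Substitute into the budget 8·b + 18·m = 60: 20·b = 60, so b* = 3 and m* = (2/3)·3 = 2.

b* = 3, m* = 2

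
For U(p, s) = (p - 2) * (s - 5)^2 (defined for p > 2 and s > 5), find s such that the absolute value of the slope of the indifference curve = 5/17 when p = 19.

MU_p = (s−5)^2, MU_s = 2·(p−2)·(s−5).
MRS = (1/2)·(s−5)/(p−2).
Substitute p = 19: MRS = (s − 5)/34. Setting this equal to 5/17 gives s − 5 = (5/17)·34 = 10, so s = 15.

s = 15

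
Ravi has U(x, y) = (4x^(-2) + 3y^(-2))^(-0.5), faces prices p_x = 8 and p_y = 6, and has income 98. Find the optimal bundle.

For CES with ρ = -2, MRS = (4/3)·(y/x)^3.
Tangency: set MRS = p_x/p_y = 8/6 = 4/3.
So (y/x)^3 = 1; taking the cube root, y/x = 1, i.e. y = x.
Substitute into the budget 8·x + 6·y = 98: 14·x = 98, so x* = 7 and y* = 7.

x* = 7, y* = 7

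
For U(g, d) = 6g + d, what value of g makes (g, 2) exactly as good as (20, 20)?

g = 23

U(20, 20) = 140.
Set U(g, 2) = 140 and solve.
6g + 2 = 140 ⇒ 6g = 138 ⇒ g = 23.
Check: U(23, 2) = 140.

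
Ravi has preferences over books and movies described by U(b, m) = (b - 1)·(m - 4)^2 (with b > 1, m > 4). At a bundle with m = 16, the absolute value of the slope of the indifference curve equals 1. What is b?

b = 7

MU_b = (m−4)^2, MU_m = 2·(b−1)·(m−4).
MRS = (1/2)·(m−4)/(b−1).
Substitute m = 16: MRS = 6/(b − 1). Setting this equal to 1 gives b − 1 = 6/1 = 6, so b = 7.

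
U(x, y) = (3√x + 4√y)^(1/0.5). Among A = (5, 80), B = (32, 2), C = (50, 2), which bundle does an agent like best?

Evaluate utility at each bundle:
U(A) = 1805.000.
U(B) = 512.000.
U(C) = 722.000.
Highest utility is A, so A ≻ C ≻ B.

Bundle A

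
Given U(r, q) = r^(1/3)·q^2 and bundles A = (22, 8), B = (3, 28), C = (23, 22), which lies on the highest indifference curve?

Evaluate utility at each bundle:
U(A) = 179.331.
U(B) = 1130.724.
U(C) = 1376.432.
Highest utility is C, so C ≻ B ≻ A.

Bundle C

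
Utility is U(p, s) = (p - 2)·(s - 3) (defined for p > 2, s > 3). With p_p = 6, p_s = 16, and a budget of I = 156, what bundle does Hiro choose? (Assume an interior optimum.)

MU_p = (s−3), MU_s = (p−2).
MRS = (s−3)/(p−2).
Tangency: set MRS = p_p/p_s = 6/16 = 0.375.
So (s − 3)/(p − 2) = 0.375, i.e. (s − 3) = 0.375·(p − 2).
Rewrite the budget in excess-of-subsistence terms: 6·(p − 2) + 16·(s − 3) = 156 − 6·2 − 16·3 = 96.
Substituting, 12·(p − 2) = 96, so p − 2 = 8 and p* = 10.
Then s − 3 = 0.375·8 = 3, so s* = 6.

p* = 10, s* = 6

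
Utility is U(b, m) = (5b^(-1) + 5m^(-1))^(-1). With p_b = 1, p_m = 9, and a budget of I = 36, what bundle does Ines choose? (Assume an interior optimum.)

For CES with ρ = -1, MRS = (m/b)^2.
Tangency: set MRS = p_b/p_m = 1/9.
So (m/b)^2 = 1/9; taking the square root, m/b = 1/3, i.e. m = (1/3)·b.
Substitute into the budget 1·b + 9·m = 36: 4·b = 36, so b* = 9 and m* = (1/3)·9 = 3.

b* = 9, m* = 3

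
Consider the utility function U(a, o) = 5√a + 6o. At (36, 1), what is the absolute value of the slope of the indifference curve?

MU_a = 5/(2√a), MU_o = 6.
MRS = 5/(2√a) ÷ 6.
At (36, 1): MRS = 5/72.
That is, one extra unit of a is worth 5/72 units of o at the margin.

MRS = 5/72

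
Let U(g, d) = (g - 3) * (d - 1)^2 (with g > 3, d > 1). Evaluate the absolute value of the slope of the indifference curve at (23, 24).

MU_g = (d−1)^2, MU_d = 2·(g−3)·(d−1).
MRS = (1/2)·(d−1)/(g−3).
At (23, 24): MRS = 23/40.
So at (23, 24) the consumer would give up 23/40 units of d for one more unit of g.

MRS = 23/40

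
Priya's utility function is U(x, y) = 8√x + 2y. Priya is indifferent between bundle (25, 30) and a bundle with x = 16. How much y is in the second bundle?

U(25, 30) = 100.
Set U(16, y) = 100 and solve.
With x = 16: √16 = 4, so 2y = 100 − 8·4 = 68 and y = 34.
Check: U(16, 34) = 100.

y = 34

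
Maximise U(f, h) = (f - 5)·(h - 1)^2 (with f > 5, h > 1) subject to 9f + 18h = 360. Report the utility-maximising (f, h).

MU_f = (h−1)^2, MU_h = 2·(f−5)·(h−1).
MRS = (1/2)·(h−1)/(f−5).
Tangency: set MRS = p_f/p_h = 9/18 = 0.5.
So (1/2)·(h − 1)/(f − 5) = 0.5, i.e. (h − 1) = (f − 5).
Rewrite the budget in excess-of-subsistence terms: 9·(f − 5) + 18·(h − 1) = 360 − 9·5 − 18·1 = 297.
Substituting, 27·(f − 5) = 297, so f − 5 = 11 and f* = 16.
Then h − 1 = 11, so h* = 12.

f* = 16, h* = 12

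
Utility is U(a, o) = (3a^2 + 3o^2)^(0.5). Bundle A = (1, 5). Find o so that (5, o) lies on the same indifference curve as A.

U depends on (a, o) only through S = 3a^2 + 3o^2, so equal utility means equal S. At (1, 5): S = 78.
With a = 5: 3·5^2 = 75, so 3o^2 = 78 − 75 = 3, i.e. o^2 = 1.
Hence o = √1 = 1.
Check: U(5, 1) = 8.8318.

o = 1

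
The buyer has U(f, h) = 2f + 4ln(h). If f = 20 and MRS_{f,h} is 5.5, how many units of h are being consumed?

h = 11

MU_f = 2, MU_h = 4/h.
MRS = 2 ÷ (4/h).
MRS depends only on h: 0.5·h = 5.5 ⇒ h = 5.5/0.5 = 11.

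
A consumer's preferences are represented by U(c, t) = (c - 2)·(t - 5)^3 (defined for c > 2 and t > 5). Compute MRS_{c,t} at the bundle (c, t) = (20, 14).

MU_c = (t−5)^3, MU_t = 3·(c−2)·(t−5)^2.
MRS = (1/3)·(t−5)/(c−2).
At (20, 14): MRS = 1/6.
So at (20, 14) the consumer would give up 1/6 units of t for one more unit of c.

MRS = 1/6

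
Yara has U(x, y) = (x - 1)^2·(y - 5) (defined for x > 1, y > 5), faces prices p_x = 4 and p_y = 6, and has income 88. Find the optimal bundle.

MU_x = 2·(x−1)·(y−5), MU_y = (x−1)^2.
MRS = (2/1)·(y−5)/(x−1).
Tangency: set MRS = p_x/p_y = 4/6 = 2/3.
So (2/1)·(y − 5)/(x − 1) = 2/3, i.e. (y − 5) = (1/3)·(x − 1).
Rewrite the budget in excess-of-subsistence terms: 4·(x − 1) + 6·(y − 5) = 88 − 4·1 − 6·5 = 54.
Substituting, 6·(x − 1) = 54, so x − 1 = 9 and x* = 10.
Then y − 5 = (1/3)·9 = 3, so y* = 8.

x* = 10, y* = 8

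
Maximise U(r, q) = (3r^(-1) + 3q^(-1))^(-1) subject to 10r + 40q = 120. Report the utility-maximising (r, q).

For CES with ρ = -1, MRS = (q/r)^2.
Tangency: set MRS = p_r/p_q = 10/40 = 0.25.
So (q/r)^2 = 0.25; taking the square root, q/r = 0.5, i.e. q = 0.5·r.
Substitute into the budget 10·r + 40·q = 120: 30·r = 120, so r* = 4 and q* = 0.5·4 = 2.

r* = 4, q* = 2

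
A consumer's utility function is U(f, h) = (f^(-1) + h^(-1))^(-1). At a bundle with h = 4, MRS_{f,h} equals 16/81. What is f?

f = 9

For CES with ρ = -1, MRS = (h/f)^2.
Setting (4/f)^2 = 16/81 gives 4/f = 4/9 and f = 9.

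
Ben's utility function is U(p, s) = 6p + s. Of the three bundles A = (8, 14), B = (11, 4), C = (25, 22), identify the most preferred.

Evaluate utility at each bundle:
U(A) = 62.
U(B) = 70.
U(C) = 172.
Highest utility is C, so C ≻ B ≻ A.

Bundle C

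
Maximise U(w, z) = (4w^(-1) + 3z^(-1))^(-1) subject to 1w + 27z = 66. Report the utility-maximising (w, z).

For CES with ρ = -1, MRS = (4/3)·(z/w)^2.
Tangency: set MRS = p_w/p_z = 1/27.
So (z/w)^2 = 1/36; taking the square root, z/w = 1/6, i.e. z = (1/6)·w.
Substitute into the budget 1·w + 27·z = 66: 5.5·w = 66, so w* = 12 and z* = (1/6)·12 = 2.

w* = 12, z* = 2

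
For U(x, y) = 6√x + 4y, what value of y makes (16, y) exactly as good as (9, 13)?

U(9, 13) = 70.
Set U(16, y) = 70 and solve.
With x = 16: √16 = 4, so 4y = 70 − 6·4 = 46 and y = 11.5.
Check: U(16, 11.5) = 70.

y = 11.5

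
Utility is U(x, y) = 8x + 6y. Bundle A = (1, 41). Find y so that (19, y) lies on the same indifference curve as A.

U(1, 41) = 254.
Set U(19, y) = 254 and solve.
8·19 + 6y = 254 ⇒ 6y = 102 ⇒ y = 17.
Check: U(19, 17) = 254.

y = 17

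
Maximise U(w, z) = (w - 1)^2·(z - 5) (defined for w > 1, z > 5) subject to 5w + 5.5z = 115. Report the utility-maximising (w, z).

w* = 12, z* = 10

MU_w = 2·(w−1)·(z−5), MU_z = (w−1)^2.
MRS = (2/1)·(z−5)/(w−1).
Tangency: set MRS = p_w/p_z = 5/5.5 = 10/11.
So (2/1)·(z − 5)/(w − 1) = 10/11, i.e. (z − 5) = (5/11)·(w − 1).
Rewrite the budget in excess-of-subsistence terms: 5·(w − 1) + 5.5·(z − 5) = 115 − 5·1 − 5.5·5 = 82.5.
Substituting, 7.5·(w − 1) = 82.5, so w − 1 = 11 and w* = 12.
Then z − 5 = (5/11)·11 = 5, so z* = 10.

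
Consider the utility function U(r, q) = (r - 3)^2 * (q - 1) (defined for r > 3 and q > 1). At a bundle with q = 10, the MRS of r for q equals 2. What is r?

r = 12

MU_r = 2·(r−3)·(q−1), MU_q = (r−3)^2.
MRS = (2/1)·(q−1)/(r−3).
Substitute q = 10: MRS = 18/(r − 3). Setting this equal to 2 gives r − 3 = 18/2 = 9, so r = 12.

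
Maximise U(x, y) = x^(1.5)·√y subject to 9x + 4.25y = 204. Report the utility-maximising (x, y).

MU_x = 1.5·√x·√y and MU_y = 0.5·x^(1.5)·y^(-0.5).
MRS = MU_x/MU_y = (3)·y/x.
Tangency: set MRS = p_x/p_y = 9/4.25 = 36/17.
So (3)·y/x = 36/17, i.e. y = (12/17)·x.
Substitute into the budget 9·x + 4.25·y = 204: 12·x = 204, so x* = 17.
Then y* = (12/17)·17 = 12.

x* = 17, y* = 12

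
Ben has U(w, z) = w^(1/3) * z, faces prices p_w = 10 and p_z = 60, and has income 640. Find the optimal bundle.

MU_w = 1/3·w^(-2/3)·z and MU_z = w^(1/3).
MRS = MU_w/MU_z = (1/3)·z/w.
Tangency: set MRS = p_w/p_z = 10/60 = 1/6.
So (1/3)·z/w = 1/6, i.e. z = 0.5·w.
Substitute into the budget 10·w + 60·z = 640: 40·w = 640, so w* = 16.
Then z* = 0.5·16 = 8.

w* = 16, z* = 8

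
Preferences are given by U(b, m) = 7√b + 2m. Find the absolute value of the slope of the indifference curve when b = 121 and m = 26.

MRS = 7/44

MU_b = 7/(2√b), MU_m = 2.
MRS = 7/(2√b) ÷ 2.
At (121, 26): MRS = 7/44.
The indifference curve has slope −7/44 at this bundle.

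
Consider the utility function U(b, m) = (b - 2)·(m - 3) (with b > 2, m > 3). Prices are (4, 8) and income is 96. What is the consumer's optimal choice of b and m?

MU_b = (m−3), MU_m = (b−2).
MRS = (m−3)/(b−2).
Tangency: set MRS = p_b/p_m = 4/8 = 0.5.
So (m − 3)/(b − 2) = 0.5, i.e. (m − 3) = 0.5·(b − 2).
Rewrite the budget in excess-of-subsistence terms: 4·(b − 2) + 8·(m − 3) = 96 − 4·2 − 8·3 = 64.
Substituting, 8·(b − 2) = 64, so b − 2 = 8 and b* = 10.
Then m − 3 = 0.5·8 = 4, so m* = 7.

b* = 10, m* = 7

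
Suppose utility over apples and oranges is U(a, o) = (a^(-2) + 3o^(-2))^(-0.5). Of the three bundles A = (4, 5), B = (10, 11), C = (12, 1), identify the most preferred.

Bundle B

Evaluate utility at each bundle:
U(A) = 2.341.
U(B) = 5.361.
U(C) = 0.577.
Highest utility is B, so B ≻ A ≻ C.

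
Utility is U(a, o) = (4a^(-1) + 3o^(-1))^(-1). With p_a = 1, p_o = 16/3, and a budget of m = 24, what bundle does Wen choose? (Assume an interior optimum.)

For CES with ρ = -1, MRS = (4/3)·(o/a)^2.
Tangency: set MRS = p_a/p_o = 1/(16/3) = 3/16.
So (o/a)^2 = 9/64; taking the square root, o/a = 0.375, i.e. o = 0.375·a.
Substitute into the budget 1·a + (16/3)·o = 24: 3·a = 24, so a* = 8 and o* = 0.375·8 = 3.

a* = 8, o* = 3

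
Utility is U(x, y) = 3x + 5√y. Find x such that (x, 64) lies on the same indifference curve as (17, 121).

x = 22

U(17, 121) = 106.
Set U(x, 64) = 106 and solve.
With y = 64: √64 = 8, so 3x = 106 − 5·8 = 66 and x = 22.
Check: U(22, 64) = 106.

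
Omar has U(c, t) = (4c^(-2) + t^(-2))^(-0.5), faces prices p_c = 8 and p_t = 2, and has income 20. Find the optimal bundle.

For CES with ρ = -2, MRS = (4/1)·(t/c)^3.
Tangency: set MRS = p_c/p_t = 8/2 = 4.
So (t/c)^3 = 1; taking the cube root, t/c = 1, i.e. t = c.
Substitute into the budget 8·c + 2·t = 20: 10·c = 20, so c* = 2 and t* = 2.

c* = 2, t* = 2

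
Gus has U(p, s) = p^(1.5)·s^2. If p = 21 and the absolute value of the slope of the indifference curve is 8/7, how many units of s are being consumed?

s = 32

MU_p = 1.5·√p·s^2 and MU_s = 2·p^(1.5)·s.
MRS = MU_p/MU_s = (0.75)·s/p.
Substitute p = 21: MRS = s/28. Setting s/28 = 8/7 gives s = (8/7)·28 = 32.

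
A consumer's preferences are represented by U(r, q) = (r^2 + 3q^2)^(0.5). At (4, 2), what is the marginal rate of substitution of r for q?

For CES with ρ = 2, MRS = (1/3)·(q/r)^(-1).
At (4, 2): MRS = 2/3.
That is, one extra unit of r is worth 2/3 units of q at the margin.

MRS = 2/3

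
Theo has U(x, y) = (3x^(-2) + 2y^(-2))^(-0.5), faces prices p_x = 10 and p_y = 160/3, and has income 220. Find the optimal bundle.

For CES with ρ = -2, MRS = (3/2)·(y/x)^3.
Tangency: set MRS = p_x/p_y = 10/(160/3) = 3/16.
So (y/x)^3 = 0.125; taking the cube root, y/x = 0.5, i.e. y = 0.5·x.
Substitute into the budget 10·x + (160/3)·y = 220: (110/3)·x = 220, so x* = 6 and y* = 0.5·6 = 3.

x* = 6, y* = 3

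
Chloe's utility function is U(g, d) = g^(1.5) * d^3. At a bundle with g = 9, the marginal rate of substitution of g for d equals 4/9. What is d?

d = 8

MU_g = 1.5·√g·d^3 and MU_d = 3·g^(1.5)·d^2.
MRS = MU_g/MU_d = (0.5)·d/g.
Substitute g = 9: MRS = d/18. Setting d/18 = 4/9 gives d = (4/9)·18 = 8.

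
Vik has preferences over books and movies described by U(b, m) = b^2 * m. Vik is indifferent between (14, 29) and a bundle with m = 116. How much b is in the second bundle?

U(14, 29) = 5684.
Set U(b, 116) = 5684 and solve.
With m = 116: b^2 = 5684/116 = 49; taking the square root, b = 7.
Check: U(7, 116) = 5684.

b = 7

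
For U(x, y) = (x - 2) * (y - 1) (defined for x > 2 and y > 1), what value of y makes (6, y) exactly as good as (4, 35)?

U(4, 35) = 68.
Set U(6, y) = 68 and solve.
With x = 6: (6 − 2) = 4, so (y − 1) = 68/4 = 17.
So y = 1 + 17 = 18.
Check: U(6, 18) = 68.

y = 18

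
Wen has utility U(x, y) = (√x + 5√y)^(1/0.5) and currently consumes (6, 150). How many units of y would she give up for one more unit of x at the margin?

MRS = 1

For CES with ρ = 0.5, MRS = (1/5)·√(y/x).
At (6, 150): MRS = 1.
So at (6, 150) the consumer would give up 1 units of y for one more unit of x.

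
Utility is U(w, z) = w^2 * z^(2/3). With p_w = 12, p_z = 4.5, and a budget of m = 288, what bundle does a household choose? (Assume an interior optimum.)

MU_w = 2·w·z^(2/3) and MU_z = 2/3·w^2·z^(-1/3).
MRS = MU_w/MU_z = (3)·z/w.
Tangency: set MRS = p_w/p_z = 12/4.5 = 8/3.
So (3)·z/w = 8/3, i.e. z = (8/9)·w.
Substitute into the budget 12·w + 4.5·z = 288: 16·w = 288, so w* = 18.
Then z* = (8/9)·18 = 16.

w* = 18, z* = 16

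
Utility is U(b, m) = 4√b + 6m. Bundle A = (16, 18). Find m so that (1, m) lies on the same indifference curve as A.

m = 20

U(16, 18) = 124.
Set U(1, m) = 124 and solve.
With b = 1: √1 = 1, so 6m = 124 − 4·1 = 120 and m = 20.
Check: U(1, 20) = 124.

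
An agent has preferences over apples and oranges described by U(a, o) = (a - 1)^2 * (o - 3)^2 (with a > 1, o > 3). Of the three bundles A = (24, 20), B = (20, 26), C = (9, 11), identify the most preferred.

Evaluate utility at each bundle:
U(A) = 152881.
U(B) = 190969.
U(C) = 4096.
Highest utility is B, so B ≻ A ≻ C.

Bundle B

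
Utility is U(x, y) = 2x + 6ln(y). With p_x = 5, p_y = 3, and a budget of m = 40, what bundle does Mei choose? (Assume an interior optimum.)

MU_x = 2, MU_y = 6/y.
MRS = 2 ÷ (6/y).
Tangency: set MRS = p_x/p_y = 5/3.
MRS depends only on y: (1/3)·y = 5/3 ⇒ y* = (5/3)/(1/3) = 5.
From the budget, 5·x = 40 − 3·5 = 25, so x* = 5.

x* = 5, y* = 5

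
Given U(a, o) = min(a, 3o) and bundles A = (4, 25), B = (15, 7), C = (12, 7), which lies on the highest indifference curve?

Evaluate utility at each bundle:
U(A) = 4.
U(B) = 15.
U(C) = 12.
Highest utility is B, so B ≻ C ≻ A.

Bundle B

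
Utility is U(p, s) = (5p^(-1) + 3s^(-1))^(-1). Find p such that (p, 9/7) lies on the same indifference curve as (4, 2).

p = 12

U depends on (p, s) only through S = 5p^(-1) + 3s^(-1), so equal utility means equal S. At (4, 2): S = 2.75.
With s = 9/7: 3·(9/7)^(-1) = 7/3, so 5p^(-1) = 2.75 − 7/3 = 5/12, i.e. p^(-1) = 1/12.
Hence p = 1/(1/12) = 12.
Check: U(12, 9/7) = 0.3636.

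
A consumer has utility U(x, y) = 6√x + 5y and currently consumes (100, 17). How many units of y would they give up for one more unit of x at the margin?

MRS = 3/50

MU_x = 6/(2√x), MU_y = 5.
MRS = 6/(2√x) ÷ 5.
At (100, 17): MRS = 3/50.
That is, one extra unit of x is worth 3/50 units of y at the margin.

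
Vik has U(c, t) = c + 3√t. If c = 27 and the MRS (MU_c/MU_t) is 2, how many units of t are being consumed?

MU_c = 1, MU_t = 3/(2√t).
MRS = 1 ÷ (3/(2√t)).
MRS depends only on t: (2/3)·√t = 2 ⇒ √t = 2/(2/3) = 3 ⇒ t = 9.

t = 9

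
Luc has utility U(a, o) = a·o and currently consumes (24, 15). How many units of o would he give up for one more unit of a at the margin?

MU_a = o and MU_o = a.
MRS = MU_a/MU_o = o/a.
At (24, 15): MRS = 0.625.
So at (24, 15) the consumer would give up 0.625 units of o for one more unit of a.

MRS = 0.625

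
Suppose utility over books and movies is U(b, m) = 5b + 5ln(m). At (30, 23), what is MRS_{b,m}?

MU_b = 5, MU_m = 5/m.
MRS = 5 ÷ (5/m).
At (30, 23): MRS = 23.
That is, one extra unit of b is worth 23 units of m at the margin.

MRS = 23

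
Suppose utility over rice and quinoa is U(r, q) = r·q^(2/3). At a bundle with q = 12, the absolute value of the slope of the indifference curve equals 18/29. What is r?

MU_r = q^(2/3) and MU_q = 2/3·r·q^(-1/3).
MRS = MU_r/MU_q = (1.5)·q/r.
Substitute q = 12: MRS = 18/r. Setting 18/r = 18/29 gives r = 18/(18/29) = 29.

r = 29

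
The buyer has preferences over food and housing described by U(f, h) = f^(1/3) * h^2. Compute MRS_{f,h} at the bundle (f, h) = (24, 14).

MRS = 7/72

MU_f = 1/3·f^(-2/3)·h^2 and MU_h = 2·f^(1/3)·h.
MRS = MU_f/MU_h = (1/6)·h/f.
At (24, 14): MRS = 7/72.
The indifference curve has slope −7/72 at this bundle.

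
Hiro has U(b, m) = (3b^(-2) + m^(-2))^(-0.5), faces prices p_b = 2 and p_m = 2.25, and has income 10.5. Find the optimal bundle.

b* = 3, m* = 2

For CES with ρ = -2, MRS = (3/1)·(m/b)^3.
Tangency: set MRS = p_b/p_m = 2/2.25 = 8/9.
So (m/b)^3 = 8/27; taking the cube root, m/b = 2/3, i.e. m = (2/3)·b.
Substitute into the budget 2·b + 2.25·m = 10.5: 3.5·b = 10.5, so b* = 3 and m* = (2/3)·3 = 2.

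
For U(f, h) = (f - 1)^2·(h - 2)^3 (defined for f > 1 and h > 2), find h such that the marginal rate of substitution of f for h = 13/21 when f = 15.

h = 15

MU_f = 2·(f−1)·(h−2)^3, MU_h = 3·(f−1)^2·(h−2)^2.
MRS = (2/3)·(h−2)/(f−1).
Substitute f = 15: MRS = (h − 2)/21. Setting this equal to 13/21 gives h − 2 = (13/21)·21 = 13, so h = 15.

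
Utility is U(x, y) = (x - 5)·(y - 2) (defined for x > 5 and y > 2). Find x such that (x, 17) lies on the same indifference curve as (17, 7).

U(17, 7) = 60.
Set U(x, 17) = 60 and solve.
With y = 17: (17 − 2) = 15, so (x − 5) = 60/15 = 4.
So x = 5 + 4 = 9.
Check: U(9, 17) = 60.

x = 9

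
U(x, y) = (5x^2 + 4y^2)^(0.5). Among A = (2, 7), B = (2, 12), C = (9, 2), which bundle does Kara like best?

Bundle B

Evaluate utility at each bundle:
U(A) = 14.697.
U(B) = 24.413.
U(C) = 20.518.
Highest utility is B, so B ≻ C ≻ A.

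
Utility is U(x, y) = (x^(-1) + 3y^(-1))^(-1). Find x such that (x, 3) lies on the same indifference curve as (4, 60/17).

U depends on (x, y) only through S = x^(-1) + 3y^(-1), so equal utility means equal S. At (4, 60/17): S = 1.1.
With y = 3: 3·3^(-1) = 1, so x^(-1) = 1.1 − 1 = 0.1.
Hence x = 1/0.1 = 10.
Check: U(10, 3) = 0.9091.

x = 10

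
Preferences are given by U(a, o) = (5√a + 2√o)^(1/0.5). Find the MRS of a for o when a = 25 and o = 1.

MRS = 0.5

For CES with ρ = 0.5, MRS = (5/2)·√(o/a).
At (25, 1): MRS = 0.5.
So at (25, 1) the consumer would give up 0.5 units of o for one more unit of a.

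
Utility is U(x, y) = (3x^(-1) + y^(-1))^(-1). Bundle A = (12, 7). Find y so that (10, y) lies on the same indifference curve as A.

y = 140/13

U depends on (x, y) only through S = 3x^(-1) + y^(-1), so equal utility means equal S. At (12, 7): S = 11/28.
With x = 10: 3·10^(-1) = 0.3, so y^(-1) = 11/28 − 0.3 = 13/140.
Hence y = 1/(13/140) = 140/13.
Check: U(10, 140/13) = 2.5455.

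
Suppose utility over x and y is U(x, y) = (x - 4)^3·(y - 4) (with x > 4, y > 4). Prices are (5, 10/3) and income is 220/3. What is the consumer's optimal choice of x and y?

MU_x = 3·(x−4)^2·(y−4), MU_y = (x−4)^3.
MRS = (3/1)·(y−4)/(x−4).
Tangency: set MRS = p_x/p_y = 5/(10/3) = 1.5.
So (3/1)·(y − 4)/(x − 4) = 1.5, i.e. (y − 4) = 0.5·(x − 4).
Rewrite the budget in excess-of-subsistence terms: 5·(x − 4) + (10/3)·(y − 4) = 220/3 − 5·4 − (10/3)·4 = 40.
Substituting, (20/3)·(x − 4) = 40, so x − 4 = 6 and x* = 10.
Then y − 4 = 0.5·6 = 3, so y* = 7.

x* = 10, y* = 7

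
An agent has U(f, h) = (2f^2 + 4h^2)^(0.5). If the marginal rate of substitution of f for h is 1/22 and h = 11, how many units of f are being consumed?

For CES with ρ = 2, MRS = (2/4)·(h/f)^(-1).
Setting (2/4)·(11/f)^(-1) = 1/22 gives (11/f)^(-1) = 1/11, so 11/f = 11 and f = 1.

f = 1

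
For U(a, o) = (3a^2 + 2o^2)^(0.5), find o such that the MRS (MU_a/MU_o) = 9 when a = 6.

o = 1

For CES with ρ = 2, MRS = (3/2)·(o/a)^(-1).
Setting (3/2)·(o/6)^(-1) = 9 gives (o/6)^(-1) = 6, so o/6 = 1/6 and o = 1.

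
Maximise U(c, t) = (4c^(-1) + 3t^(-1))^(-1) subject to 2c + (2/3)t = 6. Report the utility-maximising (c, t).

For CES with ρ = -1, MRS = (4/3)·(t/c)^2.
Tangency: set MRS = p_c/p_t = 2/(2/3) = 3.
So (t/c)^2 = 2.25; taking the square root, t/c = 1.5, i.e. t = 1.5·c.
Substitute into the budget 2·c + (2/3)·t = 6: 3·c = 6, so c* = 2 and t* = 1.5·2 = 3.

c* = 2, t* = 3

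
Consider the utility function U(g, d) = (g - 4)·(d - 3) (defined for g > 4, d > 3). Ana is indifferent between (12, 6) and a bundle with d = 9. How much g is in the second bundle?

U(12, 6) = 24.
Set U(g, 9) = 24 and solve.
With d = 9: (9 − 3) = 6, so (g − 4) = 24/6 = 4.
So g = 4 + 4 = 8.
Check: U(8, 9) = 24.

g = 8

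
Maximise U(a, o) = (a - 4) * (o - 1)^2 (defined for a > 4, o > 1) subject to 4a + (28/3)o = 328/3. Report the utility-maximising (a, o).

MU_a = (o−1)^2, MU_o = 2·(a−4)·(o−1).
MRS = (1/2)·(o−1)/(a−4).
Tangency: set MRS = p_a/p_o = 4/(28/3) = 3/7.
So (1/2)·(o − 1)/(a − 4) = 3/7, i.e. (o − 1) = (6/7)·(a − 4).
Rewrite the budget in excess-of-subsistence terms: 4·(a − 4) + (28/3)·(o − 1) = 328/3 − 4·4 − (28/3)·1 = 84.
Substituting, 12·(a − 4) = 84, so a − 4 = 7 and a* = 11.
Then o − 1 = (6/7)·7 = 6, so o* = 7.

a* = 11, o* = 7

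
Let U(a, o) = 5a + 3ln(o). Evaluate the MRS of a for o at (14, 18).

MRS = 30

MU_a = 5, MU_o = 3/o.
MRS = 5 ÷ (3/o).
At (14, 18): MRS = 30.
The indifference curve has slope −30 at this bundle.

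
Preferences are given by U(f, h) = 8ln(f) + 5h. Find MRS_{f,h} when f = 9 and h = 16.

MU_f = 8/f, MU_h = 5.
MRS = 8/f ÷ 5.
At (9, 16): MRS = 8/45.
The indifference curve has slope −8/45 at this bundle.

MRS = 8/45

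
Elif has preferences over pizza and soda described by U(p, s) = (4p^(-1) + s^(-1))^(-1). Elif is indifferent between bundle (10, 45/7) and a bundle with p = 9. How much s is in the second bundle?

s = 9

U depends on (p, s) only through S = 4p^(-1) + s^(-1), so equal utility means equal S. At (10, 45/7): S = 5/9.
With p = 9: 4·9^(-1) = 4/9, so s^(-1) = 5/9 − 4/9 = 1/9.
Hence s = 1/(1/9) = 9.
Check: U(9, 9) = 1.8.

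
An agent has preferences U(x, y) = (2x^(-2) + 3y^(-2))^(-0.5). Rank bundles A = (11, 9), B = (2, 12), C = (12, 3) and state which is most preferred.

Evaluate utility at each bundle:
U(A) = 4.321.
U(B) = 1.386.
U(C) = 1.697.
Highest utility is A, so A ≻ C ≻ B.

Bundle A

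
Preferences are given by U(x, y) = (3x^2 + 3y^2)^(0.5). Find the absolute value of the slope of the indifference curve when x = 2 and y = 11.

MRS = 2/11

For CES with ρ = 2, MRS = (y/x)^(-1).
At (2, 11): MRS = 2/11.
That is, one extra unit of x is worth 2/11 units of y at the margin.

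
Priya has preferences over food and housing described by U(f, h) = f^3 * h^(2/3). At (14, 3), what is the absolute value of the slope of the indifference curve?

MRS = 27/28

MU_f = 3·f^2·h^(2/3) and MU_h = 2/3·f^3·h^(-1/3).
MRS = MU_f/MU_h = (4.5)·h/f.
At (14, 3): MRS = 27/28.
So at (14, 3) the consumer would give up 27/28 units of h for one more unit of f.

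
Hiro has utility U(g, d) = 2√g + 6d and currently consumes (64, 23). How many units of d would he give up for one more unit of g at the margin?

MU_g = 2/(2√g), MU_d = 6.
MRS = 2/(2√g) ÷ 6.
At (64, 23): MRS = 1/48.
That is, one extra unit of g is worth 1/48 units of d at the margin.

MRS = 1/48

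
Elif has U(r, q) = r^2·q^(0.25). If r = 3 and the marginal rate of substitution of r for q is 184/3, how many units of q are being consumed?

q = 23

MU_r = 2·r·q^(0.25) and MU_q = 0.25·r^2·q^(-0.75).
MRS = MU_r/MU_q = (8)·q/r.
Substitute r = 3: MRS = q/0.375. Setting q/0.375 = 184/3 gives q = (184/3)·0.375 = 23.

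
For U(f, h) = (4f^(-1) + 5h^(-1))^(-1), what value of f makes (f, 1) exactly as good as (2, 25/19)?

f = 5

U depends on (f, h) only through S = 4f^(-1) + 5h^(-1), so equal utility means equal S. At (2, 25/19): S = 5.8.
With h = 1: 5·1^(-1) = 5, so 4f^(-1) = 5.8 − 5 = 0.8, i.e. f^(-1) = 0.2.
Hence f = 1/0.2 = 5.
Check: U(5, 1) = 0.1724.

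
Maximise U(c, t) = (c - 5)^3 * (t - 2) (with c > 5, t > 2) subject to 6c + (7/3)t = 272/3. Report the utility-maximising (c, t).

c* = 12, t* = 8

MU_c = 3·(c−5)^2·(t−2), MU_t = (c−5)^3.
MRS = (3/1)·(t−2)/(c−5).
Tangency: set MRS = p_c/p_t = 6/(7/3) = 18/7.
So (3/1)·(t − 2)/(c − 5) = 18/7, i.e. (t − 2) = (6/7)·(c − 5).
Rewrite the budget in excess-of-subsistence terms: 6·(c − 5) + (7/3)·(t − 2) = 272/3 − 6·5 − (7/3)·2 = 56.
Substituting, 8·(c − 5) = 56, so c − 5 = 7 and c* = 12.
Then t − 2 = (6/7)·7 = 6, so t* = 8.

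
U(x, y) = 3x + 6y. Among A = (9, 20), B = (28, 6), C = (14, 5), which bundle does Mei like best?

Bundle A

Evaluate utility at each bundle:
U(A) = 147.
U(B) = 120.
U(C) = 72.
Highest utility is A, so A ≻ B ≻ C.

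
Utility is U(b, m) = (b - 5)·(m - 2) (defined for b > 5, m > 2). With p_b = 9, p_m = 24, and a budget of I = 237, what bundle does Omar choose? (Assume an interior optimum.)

MU_b = (m−2), MU_m = (b−5).
MRS = (m−2)/(b−5).
Tangency: set MRS = p_b/p_m = 9/24 = 0.375.
So (m − 2)/(b − 5) = 0.375, i.e. (m − 2) = 0.375·(b − 5).
Rewrite the budget in excess-of-subsistence terms: 9·(b − 5) + 24·(m − 2) = 237 − 9·5 − 24·2 = 144.
Substituting, 18·(b − 5) = 144, so b − 5 = 8 and b* = 13.
Then m − 2 = 0.375·8 = 3, so m* = 5.

b* = 13, m* = 5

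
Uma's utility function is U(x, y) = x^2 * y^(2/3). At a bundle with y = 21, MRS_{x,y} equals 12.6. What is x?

MU_x = 2·x·y^(2/3) and MU_y = 2/3·x^2·y^(-1/3).
MRS = MU_x/MU_y = (3)·y/x.
Substitute y = 21: MRS = 63/x. Setting 63/x = 12.6 gives x = 63/12.6 = 5.

x = 5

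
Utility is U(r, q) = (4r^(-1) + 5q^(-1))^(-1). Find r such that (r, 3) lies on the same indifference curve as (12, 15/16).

U depends on (r, q) only through S = 4r^(-1) + 5q^(-1), so equal utility means equal S. At (12, 15/16): S = 17/3.
With q = 3: 5·3^(-1) = 5/3, so 4r^(-1) = 17/3 − 5/3 = 4, i.e. r^(-1) = 1.
Hence r = 1/1 = 1.
Check: U(1, 3) = 0.1765.

r = 1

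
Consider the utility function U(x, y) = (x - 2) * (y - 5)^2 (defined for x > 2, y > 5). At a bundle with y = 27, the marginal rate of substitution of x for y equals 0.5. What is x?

x = 24

MU_x = (y−5)^2, MU_y = 2·(x−2)·(y−5).
MRS = (1/2)·(y−5)/(x−2).
Substitute y = 27: MRS = 11/(x − 2). Setting this equal to 0.5 gives x − 2 = 11/0.5 = 22, so x = 24.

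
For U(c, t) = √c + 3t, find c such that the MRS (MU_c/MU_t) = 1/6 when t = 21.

MU_c = 1/(2√c), MU_t = 3.
MRS = 1/(2√c) ÷ 3.
MRS depends only on c: (1/6)/√c = 1/6 ⇒ √c = (1/6)/(1/6) = 1 ⇒ c = 1.

c = 1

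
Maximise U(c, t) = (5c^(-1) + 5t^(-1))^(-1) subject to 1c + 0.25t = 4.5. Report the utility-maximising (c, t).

For CES with ρ = -1, MRS = (t/c)^2.
Tangency: set MRS = p_c/p_t = 1/0.25 = 4.
So (t/c)^2 = 4; taking the square root, t/c = 2, i.e. t = 2·c.
Substitute into the budget 1·c + 0.25·t = 4.5: 1.5·c = 4.5, so c* = 3 and t* = 2·3 = 6.

c* = 3, t* = 6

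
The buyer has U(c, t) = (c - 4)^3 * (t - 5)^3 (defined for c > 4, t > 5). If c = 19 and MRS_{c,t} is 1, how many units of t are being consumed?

MU_c = 3·(c−4)^2·(t−5)^3, MU_t = 3·(c−4)^3·(t−5)^2.
MRS = (t−5)/(c−4).
Substitute c = 19: MRS = (t − 5)/15. Setting this equal to 1 gives t − 5 = 1·15 = 15, so t = 20.

t = 20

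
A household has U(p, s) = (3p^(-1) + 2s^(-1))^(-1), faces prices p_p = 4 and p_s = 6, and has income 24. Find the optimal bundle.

p* = 3, s* = 2

For CES with ρ = -1, MRS = (3/2)·(s/p)^2.
Tangency: set MRS = p_p/p_s = 4/6 = 2/3.
So (s/p)^2 = 4/9; taking the square root, s/p = 2/3, i.e. s = (2/3)·p.
Substitute into the budget 4·p + 6·s = 24: 8·p = 24, so p* = 3 and s* = (2/3)·3 = 2.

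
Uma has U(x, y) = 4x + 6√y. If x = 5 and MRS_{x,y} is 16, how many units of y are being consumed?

y = 144

MU_x = 4, MU_y = 6/(2√y).
MRS = 4 ÷ (6/(2√y)).
MRS depends only on y: (4/3)·√y = 16 ⇒ √y = 16/(4/3) = 12 ⇒ y = 144.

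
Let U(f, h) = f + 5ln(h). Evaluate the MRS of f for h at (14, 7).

MU_f = 1, MU_h = 5/h.
MRS = 1 ÷ (5/h).
At (14, 7): MRS = 1.4.
The indifference curve has slope −1.4 at this bundle.

MRS = 1.4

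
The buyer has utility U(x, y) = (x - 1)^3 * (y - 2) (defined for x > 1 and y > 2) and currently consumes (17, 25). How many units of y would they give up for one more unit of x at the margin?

MRS = 69/16

MU_x = 3·(x−1)^2·(y−2), MU_y = (x−1)^3.
MRS = (3/1)·(y−2)/(x−1).
At (17, 25): MRS = 69/16.
The indifference curve has slope −69/16 at this bundle.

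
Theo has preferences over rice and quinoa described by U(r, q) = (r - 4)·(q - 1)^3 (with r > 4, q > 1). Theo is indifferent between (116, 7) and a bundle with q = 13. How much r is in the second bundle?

r = 18

U(116, 7) = 24192.
Set U(r, 13) = 24192 and solve.
With q = 13: (13 − 1)^3 = 1728, so (r − 4) = 24192/1728 = 14.
So r = 4 + 14 = 18.
Check: U(18, 13) = 24192.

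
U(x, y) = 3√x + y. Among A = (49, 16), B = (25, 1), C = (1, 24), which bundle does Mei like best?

Evaluate utility at each bundle:
U(A) = 37.000.
U(B) = 16.000.
U(C) = 27.000.
Highest utility is A, so A ≻ C ≻ B.

Bundle A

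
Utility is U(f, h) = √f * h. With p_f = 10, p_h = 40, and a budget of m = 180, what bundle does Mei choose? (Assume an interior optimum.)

MU_f = 0.5·f^(-0.5)·h and MU_h = √f.
MRS = MU_f/MU_h = (0.5)·h/f.
Tangency: set MRS = p_f/p_h = 10/40 = 0.25.
So (0.5)·h/f = 0.25, i.e. h = 0.5·f.
Substitute into the budget 10·f + 40·h = 180: 30·f = 180, so f* = 6.
Then h* = 0.5·6 = 3.

f* = 6, h* = 3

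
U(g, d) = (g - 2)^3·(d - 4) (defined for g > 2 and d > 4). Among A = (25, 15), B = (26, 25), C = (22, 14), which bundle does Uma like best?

Bundle B

Evaluate utility at each bundle:
U(A) = 133837.
U(B) = 290304.
U(C) = 80000.
Highest utility is B, so B ≻ A ≻ C.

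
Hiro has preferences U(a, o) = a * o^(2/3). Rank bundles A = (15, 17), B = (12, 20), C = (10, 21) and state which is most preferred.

Evaluate utility at each bundle:
U(A) = 99.172.
U(B) = 88.417.
U(C) = 76.117.
Highest utility is A, so A ≻ B ≻ C.

Bundle A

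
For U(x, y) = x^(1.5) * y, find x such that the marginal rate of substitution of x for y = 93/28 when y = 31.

x = 14

MU_x = 1.5·√x·y and MU_y = x^(1.5).
MRS = MU_x/MU_y = (1.5)·y/x.
Substitute y = 31: MRS = 46.5/x. Setting 46.5/x = 93/28 gives x = 46.5/(93/28) = 14.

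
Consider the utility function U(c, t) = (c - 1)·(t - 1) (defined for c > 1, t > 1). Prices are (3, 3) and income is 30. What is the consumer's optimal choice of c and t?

MU_c = (t−1), MU_t = (c−1).
MRS = (t−1)/(c−1).
Tangency: set MRS = p_c/p_t = 3/3 = 1.
So (t − 1)/(c − 1) = 1, i.e. (t − 1) = (c − 1).
Rewrite the budget in excess-of-subsistence terms: 3·(c − 1) + 3·(t − 1) = 30 − 3·1 − 3·1 = 24.
Substituting, 6·(c − 1) = 24, so c − 1 = 4 and c* = 5.
Then t − 1 = 4, so t* = 5.

c* = 5, t* = 5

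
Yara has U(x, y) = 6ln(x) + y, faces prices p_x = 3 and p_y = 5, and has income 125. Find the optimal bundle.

x* = 10, y* = 19

MU_x = 6/x, MU_y = 1.
MRS = 6/x ÷ 1.
Tangency: set MRS = p_x/p_y = 3/5 = 0.6.
MRS depends only on x: 6/x = 0.6 ⇒ x* = 6/0.6 = 10.
From the budget, 5·y = 125 − 3·10 = 95, so y* = 19.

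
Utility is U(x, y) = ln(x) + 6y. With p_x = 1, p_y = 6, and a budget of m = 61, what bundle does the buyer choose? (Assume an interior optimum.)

x* = 1, y* = 10

MU_x = 1/x, MU_y = 6.
MRS = 1/x ÷ 6.
Tangency: set MRS = p_x/p_y = 1/6.
MRS depends only on x: (1/6)/x = 1/6 ⇒ x* = (1/6)/(1/6) = 1.
From the budget, 6·y = 61 − 1·1 = 60, so y* = 10.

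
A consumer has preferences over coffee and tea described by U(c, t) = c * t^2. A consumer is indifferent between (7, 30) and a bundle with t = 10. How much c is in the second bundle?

c = 63

U(7, 30) = 6300.
Set U(c, 10) = 6300 and solve.
With t = 10: 10^2 = 100, so c = 6300/100 = 63.
Check: U(63, 10) = 6300.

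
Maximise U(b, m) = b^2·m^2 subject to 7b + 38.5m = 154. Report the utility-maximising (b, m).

b* = 11, m* = 2

MU_b = 2·b·m^2 and MU_m = 2·b^2·m.
MRS = MU_b/MU_m = m/b.
Tangency: set MRS = p_b/p_m = 7/38.5 = 2/11.
So m/b = 2/11, i.e. m = (2/11)·b.
Substitute into the budget 7·b + 38.5·m = 154: 14·b = 154, so b* = 11.
Then m* = (2/11)·11 = 2.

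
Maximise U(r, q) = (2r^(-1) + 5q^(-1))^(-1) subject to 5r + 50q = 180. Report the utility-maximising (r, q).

r* = 6, q* = 3

For CES with ρ = -1, MRS = (2/5)·(q/r)^2.
Tangency: set MRS = p_r/p_q = 5/50 = 0.1.
So (q/r)^2 = 0.25; taking the square root, q/r = 0.5, i.e. q = 0.5·r.
Substitute into the budget 5·r + 50·q = 180: 30·r = 180, so r* = 6 and q* = 0.5·6 = 3.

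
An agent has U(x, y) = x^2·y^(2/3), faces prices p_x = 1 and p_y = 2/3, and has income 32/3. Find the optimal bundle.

x* = 8, y* = 4

MU_x = 2·x·y^(2/3) and MU_y = 2/3·x^2·y^(-1/3).
MRS = MU_x/MU_y = (3)·y/x.
Tangency: set MRS = p_x/p_y = 1/(2/3) = 1.5.
So (3)·y/x = 1.5, i.e. y = 0.5·x.
Substitute into the budget 1·x + (2/3)·y = 32/3: (4/3)·x = 32/3, so x* = 8.
Then y* = 0.5·8 = 4.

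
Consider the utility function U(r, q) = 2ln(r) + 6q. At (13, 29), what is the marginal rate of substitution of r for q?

MRS = 1/39

MU_r = 2/r, MU_q = 6.
MRS = 2/r ÷ 6.
At (13, 29): MRS = 1/39.
So at (13, 29) the consumer would give up 1/39 units of q for one more unit of r.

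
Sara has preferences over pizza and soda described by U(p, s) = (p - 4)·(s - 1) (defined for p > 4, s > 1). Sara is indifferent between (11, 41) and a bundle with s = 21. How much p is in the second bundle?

U(11, 41) = 280.
Set U(p, 21) = 280 and solve.
With s = 21: (21 − 1) = 20, so (p − 4) = 280/20 = 14.
So p = 4 + 14 = 18.
Check: U(18, 21) = 280.

p = 18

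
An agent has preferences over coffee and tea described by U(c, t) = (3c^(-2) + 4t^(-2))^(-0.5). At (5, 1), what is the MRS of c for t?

For CES with ρ = -2, MRS = (3/4)·(t/c)^3.
At (5, 1): MRS = 3/500.
The indifference curve has slope −3/500 at this bundle.

MRS = 3/500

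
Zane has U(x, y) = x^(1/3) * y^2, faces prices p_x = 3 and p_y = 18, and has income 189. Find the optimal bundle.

MU_x = 1/3·x^(-2/3)·y^2 and MU_y = 2·x^(1/3)·y.
MRS = MU_x/MU_y = (1/6)·y/x.
Tangency: set MRS = p_x/p_y = 3/18 = 1/6.
So (1/6)·y/x = 1/6, i.e. y = x.
Substitute into the budget 3·x + 18·y = 189: 21·x = 189, so x* = 9.
Then y* = 9.

x* = 9, y* = 9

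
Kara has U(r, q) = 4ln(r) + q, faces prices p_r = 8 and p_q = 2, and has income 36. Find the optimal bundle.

MU_r = 4/r, MU_q = 1.
MRS = 4/r ÷ 1.
Tangency: set MRS = p_r/p_q = 8/2 = 4.
MRS depends only on r: 4/r = 4 ⇒ r* = 4/4 = 1.
From the budget, 2·q = 36 − 8·1 = 28, so q* = 14.

r* = 1, q* = 14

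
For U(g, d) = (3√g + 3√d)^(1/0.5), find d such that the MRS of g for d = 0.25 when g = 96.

d = 6

For CES with ρ = 0.5, MRS = √(d/g).
Setting √(d/96) = 0.25 gives d/96 = 1/16 and d = 6.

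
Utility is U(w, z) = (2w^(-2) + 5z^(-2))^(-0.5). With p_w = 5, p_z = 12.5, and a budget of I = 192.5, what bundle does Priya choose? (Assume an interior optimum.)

For CES with ρ = -2, MRS = (2/5)·(z/w)^3.
Tangency: set MRS = p_w/p_z = 5/12.5 = 0.4.
So (z/w)^3 = 1; taking the cube root, z/w = 1, i.e. z = w.
Substitute into the budget 5·w + 12.5·z = 192.5: 17.5·w = 192.5, so w* = 11 and z* = 11.

w* = 11, z* = 11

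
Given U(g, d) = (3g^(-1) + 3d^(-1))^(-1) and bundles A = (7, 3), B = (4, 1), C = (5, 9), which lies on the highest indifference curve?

Evaluate utility at each bundle:
U(A) = 0.700.
U(B) = 0.267.
U(C) = 1.071.
Highest utility is C, so C ≻ A ≻ B.

Bundle C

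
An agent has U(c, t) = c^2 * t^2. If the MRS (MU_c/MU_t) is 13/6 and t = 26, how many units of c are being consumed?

c = 12

MU_c = 2·c·t^2 and MU_t = 2·c^2·t.
MRS = MU_c/MU_t = t/c.
Substitute t = 26: MRS = 26/c. Setting 26/c = 13/6 gives c = 26/(13/6) = 12.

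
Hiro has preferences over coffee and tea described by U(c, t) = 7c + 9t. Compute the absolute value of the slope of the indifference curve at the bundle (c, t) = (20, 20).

MU_c = 7, MU_t = 9, so MRS = 7/9 at every bundle.
At (20, 20): MRS = 7/9.
That is, one extra unit of c is worth 7/9 units of t at the margin.

MRS = 7/9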